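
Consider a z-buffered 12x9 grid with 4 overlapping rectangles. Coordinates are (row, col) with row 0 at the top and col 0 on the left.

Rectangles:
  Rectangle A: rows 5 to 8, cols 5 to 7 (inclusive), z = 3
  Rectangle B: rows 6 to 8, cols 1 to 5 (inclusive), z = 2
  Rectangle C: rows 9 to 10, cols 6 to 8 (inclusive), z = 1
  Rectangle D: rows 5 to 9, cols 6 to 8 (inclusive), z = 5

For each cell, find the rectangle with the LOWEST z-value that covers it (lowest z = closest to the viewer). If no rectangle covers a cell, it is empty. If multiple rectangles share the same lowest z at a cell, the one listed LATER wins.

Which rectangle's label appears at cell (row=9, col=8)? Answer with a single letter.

Answer: C

Derivation:
Check cell (9,8):
  A: rows 5-8 cols 5-7 -> outside (row miss)
  B: rows 6-8 cols 1-5 -> outside (row miss)
  C: rows 9-10 cols 6-8 z=1 -> covers; best now C (z=1)
  D: rows 5-9 cols 6-8 z=5 -> covers; best now C (z=1)
Winner: C at z=1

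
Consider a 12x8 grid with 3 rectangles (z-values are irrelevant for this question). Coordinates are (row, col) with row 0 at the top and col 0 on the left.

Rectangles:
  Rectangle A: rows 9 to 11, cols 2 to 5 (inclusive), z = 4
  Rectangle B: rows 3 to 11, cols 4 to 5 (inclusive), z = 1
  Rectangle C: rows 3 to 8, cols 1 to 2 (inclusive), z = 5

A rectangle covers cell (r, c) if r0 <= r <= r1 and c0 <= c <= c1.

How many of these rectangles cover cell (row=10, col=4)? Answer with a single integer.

Answer: 2

Derivation:
Check cell (10,4):
  A: rows 9-11 cols 2-5 -> covers
  B: rows 3-11 cols 4-5 -> covers
  C: rows 3-8 cols 1-2 -> outside (row miss)
Count covering = 2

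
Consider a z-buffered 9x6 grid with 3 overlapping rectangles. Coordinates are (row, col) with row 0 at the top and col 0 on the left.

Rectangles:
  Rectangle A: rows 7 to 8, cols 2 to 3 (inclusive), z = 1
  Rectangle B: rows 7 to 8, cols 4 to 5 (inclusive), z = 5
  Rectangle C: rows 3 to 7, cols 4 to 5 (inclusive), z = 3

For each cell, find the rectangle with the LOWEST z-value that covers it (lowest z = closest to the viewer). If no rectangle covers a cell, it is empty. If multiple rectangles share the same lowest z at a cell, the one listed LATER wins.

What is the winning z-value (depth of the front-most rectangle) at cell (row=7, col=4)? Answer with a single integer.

Check cell (7,4):
  A: rows 7-8 cols 2-3 -> outside (col miss)
  B: rows 7-8 cols 4-5 z=5 -> covers; best now B (z=5)
  C: rows 3-7 cols 4-5 z=3 -> covers; best now C (z=3)
Winner: C at z=3

Answer: 3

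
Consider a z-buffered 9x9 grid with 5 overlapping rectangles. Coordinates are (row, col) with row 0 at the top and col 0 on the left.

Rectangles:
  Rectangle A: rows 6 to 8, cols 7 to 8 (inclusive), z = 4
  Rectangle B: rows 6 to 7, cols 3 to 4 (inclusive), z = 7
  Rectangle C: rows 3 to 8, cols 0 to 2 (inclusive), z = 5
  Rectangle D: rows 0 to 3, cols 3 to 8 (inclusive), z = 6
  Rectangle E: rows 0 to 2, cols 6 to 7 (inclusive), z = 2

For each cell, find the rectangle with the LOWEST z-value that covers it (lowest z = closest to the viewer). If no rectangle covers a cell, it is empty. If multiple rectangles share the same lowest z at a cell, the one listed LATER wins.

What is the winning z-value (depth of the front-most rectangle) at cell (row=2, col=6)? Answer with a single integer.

Answer: 2

Derivation:
Check cell (2,6):
  A: rows 6-8 cols 7-8 -> outside (row miss)
  B: rows 6-7 cols 3-4 -> outside (row miss)
  C: rows 3-8 cols 0-2 -> outside (row miss)
  D: rows 0-3 cols 3-8 z=6 -> covers; best now D (z=6)
  E: rows 0-2 cols 6-7 z=2 -> covers; best now E (z=2)
Winner: E at z=2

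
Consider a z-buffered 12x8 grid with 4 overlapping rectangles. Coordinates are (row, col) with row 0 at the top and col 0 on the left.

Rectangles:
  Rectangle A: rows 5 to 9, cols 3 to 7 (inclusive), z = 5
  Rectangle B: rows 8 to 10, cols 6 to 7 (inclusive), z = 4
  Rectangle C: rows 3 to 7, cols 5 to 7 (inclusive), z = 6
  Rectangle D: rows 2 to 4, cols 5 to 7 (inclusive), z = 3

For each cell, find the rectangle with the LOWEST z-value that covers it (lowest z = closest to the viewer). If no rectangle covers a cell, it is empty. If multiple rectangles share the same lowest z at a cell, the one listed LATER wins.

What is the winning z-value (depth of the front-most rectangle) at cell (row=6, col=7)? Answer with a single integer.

Answer: 5

Derivation:
Check cell (6,7):
  A: rows 5-9 cols 3-7 z=5 -> covers; best now A (z=5)
  B: rows 8-10 cols 6-7 -> outside (row miss)
  C: rows 3-7 cols 5-7 z=6 -> covers; best now A (z=5)
  D: rows 2-4 cols 5-7 -> outside (row miss)
Winner: A at z=5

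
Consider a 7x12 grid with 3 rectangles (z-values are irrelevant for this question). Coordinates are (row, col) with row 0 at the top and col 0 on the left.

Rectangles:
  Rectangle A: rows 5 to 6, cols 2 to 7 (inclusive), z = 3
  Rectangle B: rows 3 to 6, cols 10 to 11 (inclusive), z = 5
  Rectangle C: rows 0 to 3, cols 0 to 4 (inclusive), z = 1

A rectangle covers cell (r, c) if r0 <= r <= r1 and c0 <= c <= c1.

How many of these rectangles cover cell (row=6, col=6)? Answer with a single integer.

Check cell (6,6):
  A: rows 5-6 cols 2-7 -> covers
  B: rows 3-6 cols 10-11 -> outside (col miss)
  C: rows 0-3 cols 0-4 -> outside (row miss)
Count covering = 1

Answer: 1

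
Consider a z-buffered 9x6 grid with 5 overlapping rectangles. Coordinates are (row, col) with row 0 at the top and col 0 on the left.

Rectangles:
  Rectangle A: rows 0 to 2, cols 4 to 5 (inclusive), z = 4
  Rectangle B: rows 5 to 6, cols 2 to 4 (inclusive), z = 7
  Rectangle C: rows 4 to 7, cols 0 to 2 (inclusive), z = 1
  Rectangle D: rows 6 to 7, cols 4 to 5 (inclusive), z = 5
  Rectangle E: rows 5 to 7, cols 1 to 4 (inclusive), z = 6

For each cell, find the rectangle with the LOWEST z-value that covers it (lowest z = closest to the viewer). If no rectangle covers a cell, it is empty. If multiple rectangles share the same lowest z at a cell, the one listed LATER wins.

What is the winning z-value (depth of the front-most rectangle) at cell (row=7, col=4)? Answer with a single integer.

Answer: 5

Derivation:
Check cell (7,4):
  A: rows 0-2 cols 4-5 -> outside (row miss)
  B: rows 5-6 cols 2-4 -> outside (row miss)
  C: rows 4-7 cols 0-2 -> outside (col miss)
  D: rows 6-7 cols 4-5 z=5 -> covers; best now D (z=5)
  E: rows 5-7 cols 1-4 z=6 -> covers; best now D (z=5)
Winner: D at z=5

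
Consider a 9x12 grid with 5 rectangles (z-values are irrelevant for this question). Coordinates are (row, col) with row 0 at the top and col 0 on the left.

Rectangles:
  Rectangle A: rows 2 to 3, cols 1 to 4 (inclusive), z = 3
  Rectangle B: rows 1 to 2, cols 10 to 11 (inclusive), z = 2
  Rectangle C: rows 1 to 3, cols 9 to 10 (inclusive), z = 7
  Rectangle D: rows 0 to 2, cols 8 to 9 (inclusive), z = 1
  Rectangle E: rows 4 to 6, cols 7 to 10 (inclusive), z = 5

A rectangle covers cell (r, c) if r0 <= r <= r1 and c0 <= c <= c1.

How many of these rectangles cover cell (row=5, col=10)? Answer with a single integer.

Check cell (5,10):
  A: rows 2-3 cols 1-4 -> outside (row miss)
  B: rows 1-2 cols 10-11 -> outside (row miss)
  C: rows 1-3 cols 9-10 -> outside (row miss)
  D: rows 0-2 cols 8-9 -> outside (row miss)
  E: rows 4-6 cols 7-10 -> covers
Count covering = 1

Answer: 1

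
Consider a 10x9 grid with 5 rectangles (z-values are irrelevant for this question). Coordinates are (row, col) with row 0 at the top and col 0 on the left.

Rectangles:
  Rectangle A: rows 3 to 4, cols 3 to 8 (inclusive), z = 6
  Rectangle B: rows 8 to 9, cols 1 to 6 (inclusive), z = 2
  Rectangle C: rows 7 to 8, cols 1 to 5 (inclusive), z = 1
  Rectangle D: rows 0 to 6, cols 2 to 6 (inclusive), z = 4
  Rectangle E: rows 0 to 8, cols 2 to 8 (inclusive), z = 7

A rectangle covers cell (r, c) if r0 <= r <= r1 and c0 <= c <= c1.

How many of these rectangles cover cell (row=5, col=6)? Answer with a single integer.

Answer: 2

Derivation:
Check cell (5,6):
  A: rows 3-4 cols 3-8 -> outside (row miss)
  B: rows 8-9 cols 1-6 -> outside (row miss)
  C: rows 7-8 cols 1-5 -> outside (row miss)
  D: rows 0-6 cols 2-6 -> covers
  E: rows 0-8 cols 2-8 -> covers
Count covering = 2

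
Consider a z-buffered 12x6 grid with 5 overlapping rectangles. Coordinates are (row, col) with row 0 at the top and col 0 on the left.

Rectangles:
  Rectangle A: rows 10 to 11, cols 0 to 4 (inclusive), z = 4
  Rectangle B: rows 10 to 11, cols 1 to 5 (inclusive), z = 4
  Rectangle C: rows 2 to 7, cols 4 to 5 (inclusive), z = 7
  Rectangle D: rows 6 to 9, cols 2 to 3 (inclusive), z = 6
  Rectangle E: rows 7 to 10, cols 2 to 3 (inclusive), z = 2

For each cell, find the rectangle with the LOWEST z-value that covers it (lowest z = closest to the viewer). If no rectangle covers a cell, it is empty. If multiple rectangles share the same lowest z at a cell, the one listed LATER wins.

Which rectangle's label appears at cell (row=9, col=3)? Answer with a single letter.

Check cell (9,3):
  A: rows 10-11 cols 0-4 -> outside (row miss)
  B: rows 10-11 cols 1-5 -> outside (row miss)
  C: rows 2-7 cols 4-5 -> outside (row miss)
  D: rows 6-9 cols 2-3 z=6 -> covers; best now D (z=6)
  E: rows 7-10 cols 2-3 z=2 -> covers; best now E (z=2)
Winner: E at z=2

Answer: E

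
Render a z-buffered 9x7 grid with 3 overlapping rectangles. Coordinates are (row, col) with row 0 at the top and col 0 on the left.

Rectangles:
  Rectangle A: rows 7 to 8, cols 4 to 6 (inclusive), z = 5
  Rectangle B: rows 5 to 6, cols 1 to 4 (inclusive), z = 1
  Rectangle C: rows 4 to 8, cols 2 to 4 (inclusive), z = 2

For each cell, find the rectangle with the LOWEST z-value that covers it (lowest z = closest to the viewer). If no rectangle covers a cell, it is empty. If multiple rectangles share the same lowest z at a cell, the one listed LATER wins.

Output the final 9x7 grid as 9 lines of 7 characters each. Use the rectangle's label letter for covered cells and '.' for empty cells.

.......
.......
.......
.......
..CCC..
.BBBB..
.BBBB..
..CCCAA
..CCCAA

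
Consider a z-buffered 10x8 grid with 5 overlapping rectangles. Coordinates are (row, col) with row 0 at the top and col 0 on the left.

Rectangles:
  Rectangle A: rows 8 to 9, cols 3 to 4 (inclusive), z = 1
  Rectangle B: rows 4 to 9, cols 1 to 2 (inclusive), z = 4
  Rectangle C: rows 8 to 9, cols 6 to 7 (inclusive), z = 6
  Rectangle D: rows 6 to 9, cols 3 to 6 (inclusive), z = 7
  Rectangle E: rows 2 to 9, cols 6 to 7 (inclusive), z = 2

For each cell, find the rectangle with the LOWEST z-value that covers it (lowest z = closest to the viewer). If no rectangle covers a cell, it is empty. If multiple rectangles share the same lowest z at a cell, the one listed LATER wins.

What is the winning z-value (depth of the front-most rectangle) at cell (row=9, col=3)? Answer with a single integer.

Check cell (9,3):
  A: rows 8-9 cols 3-4 z=1 -> covers; best now A (z=1)
  B: rows 4-9 cols 1-2 -> outside (col miss)
  C: rows 8-9 cols 6-7 -> outside (col miss)
  D: rows 6-9 cols 3-6 z=7 -> covers; best now A (z=1)
  E: rows 2-9 cols 6-7 -> outside (col miss)
Winner: A at z=1

Answer: 1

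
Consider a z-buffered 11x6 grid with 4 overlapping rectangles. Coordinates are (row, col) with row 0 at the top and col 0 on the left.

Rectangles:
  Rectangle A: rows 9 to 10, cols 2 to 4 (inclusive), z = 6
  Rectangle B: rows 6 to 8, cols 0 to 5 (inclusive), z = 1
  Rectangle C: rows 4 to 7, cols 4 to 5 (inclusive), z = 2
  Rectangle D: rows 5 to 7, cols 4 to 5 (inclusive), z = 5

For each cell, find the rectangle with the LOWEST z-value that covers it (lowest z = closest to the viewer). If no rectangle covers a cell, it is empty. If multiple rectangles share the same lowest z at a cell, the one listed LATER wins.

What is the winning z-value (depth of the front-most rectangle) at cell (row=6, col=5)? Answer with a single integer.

Check cell (6,5):
  A: rows 9-10 cols 2-4 -> outside (row miss)
  B: rows 6-8 cols 0-5 z=1 -> covers; best now B (z=1)
  C: rows 4-7 cols 4-5 z=2 -> covers; best now B (z=1)
  D: rows 5-7 cols 4-5 z=5 -> covers; best now B (z=1)
Winner: B at z=1

Answer: 1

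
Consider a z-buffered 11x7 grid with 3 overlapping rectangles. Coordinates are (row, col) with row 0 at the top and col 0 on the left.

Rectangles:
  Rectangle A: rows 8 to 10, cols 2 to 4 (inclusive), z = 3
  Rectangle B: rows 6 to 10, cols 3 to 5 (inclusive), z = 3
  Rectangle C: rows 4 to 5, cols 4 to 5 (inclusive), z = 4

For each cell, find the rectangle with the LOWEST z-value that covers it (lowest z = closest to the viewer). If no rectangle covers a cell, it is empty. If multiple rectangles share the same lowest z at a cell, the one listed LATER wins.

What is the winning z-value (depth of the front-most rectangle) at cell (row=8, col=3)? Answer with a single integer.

Answer: 3

Derivation:
Check cell (8,3):
  A: rows 8-10 cols 2-4 z=3 -> covers; best now A (z=3)
  B: rows 6-10 cols 3-5 z=3 -> covers; best now B (z=3)
  C: rows 4-5 cols 4-5 -> outside (row miss)
Winner: B at z=3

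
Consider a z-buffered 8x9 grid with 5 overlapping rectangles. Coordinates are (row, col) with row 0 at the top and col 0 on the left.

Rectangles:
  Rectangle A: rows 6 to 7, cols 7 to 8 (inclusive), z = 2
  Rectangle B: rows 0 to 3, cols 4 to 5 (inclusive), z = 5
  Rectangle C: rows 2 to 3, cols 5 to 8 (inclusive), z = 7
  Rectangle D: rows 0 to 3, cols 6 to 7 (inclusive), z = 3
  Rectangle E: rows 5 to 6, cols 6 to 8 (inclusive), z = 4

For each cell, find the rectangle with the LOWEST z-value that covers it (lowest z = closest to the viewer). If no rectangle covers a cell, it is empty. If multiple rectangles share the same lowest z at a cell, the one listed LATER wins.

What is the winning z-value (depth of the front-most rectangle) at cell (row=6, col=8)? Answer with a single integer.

Check cell (6,8):
  A: rows 6-7 cols 7-8 z=2 -> covers; best now A (z=2)
  B: rows 0-3 cols 4-5 -> outside (row miss)
  C: rows 2-3 cols 5-8 -> outside (row miss)
  D: rows 0-3 cols 6-7 -> outside (row miss)
  E: rows 5-6 cols 6-8 z=4 -> covers; best now A (z=2)
Winner: A at z=2

Answer: 2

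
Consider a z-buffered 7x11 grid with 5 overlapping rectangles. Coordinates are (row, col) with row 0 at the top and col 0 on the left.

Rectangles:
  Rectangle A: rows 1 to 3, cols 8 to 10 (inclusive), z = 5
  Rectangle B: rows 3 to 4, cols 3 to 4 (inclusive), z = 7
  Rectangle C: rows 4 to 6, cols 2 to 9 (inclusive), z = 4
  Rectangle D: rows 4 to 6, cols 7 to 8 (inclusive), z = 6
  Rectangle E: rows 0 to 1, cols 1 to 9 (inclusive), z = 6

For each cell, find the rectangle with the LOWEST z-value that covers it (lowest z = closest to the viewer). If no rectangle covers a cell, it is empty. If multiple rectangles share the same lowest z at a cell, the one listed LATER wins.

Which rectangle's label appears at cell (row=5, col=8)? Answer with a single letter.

Check cell (5,8):
  A: rows 1-3 cols 8-10 -> outside (row miss)
  B: rows 3-4 cols 3-4 -> outside (row miss)
  C: rows 4-6 cols 2-9 z=4 -> covers; best now C (z=4)
  D: rows 4-6 cols 7-8 z=6 -> covers; best now C (z=4)
  E: rows 0-1 cols 1-9 -> outside (row miss)
Winner: C at z=4

Answer: C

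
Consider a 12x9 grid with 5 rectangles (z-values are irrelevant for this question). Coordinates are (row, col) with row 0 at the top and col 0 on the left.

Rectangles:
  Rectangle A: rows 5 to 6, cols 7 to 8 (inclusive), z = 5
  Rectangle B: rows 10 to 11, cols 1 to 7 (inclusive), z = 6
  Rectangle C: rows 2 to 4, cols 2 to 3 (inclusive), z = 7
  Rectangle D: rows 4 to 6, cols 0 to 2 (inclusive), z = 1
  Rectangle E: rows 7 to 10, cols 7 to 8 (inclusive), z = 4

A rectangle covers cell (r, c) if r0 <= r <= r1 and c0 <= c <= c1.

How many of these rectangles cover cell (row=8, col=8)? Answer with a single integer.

Answer: 1

Derivation:
Check cell (8,8):
  A: rows 5-6 cols 7-8 -> outside (row miss)
  B: rows 10-11 cols 1-7 -> outside (row miss)
  C: rows 2-4 cols 2-3 -> outside (row miss)
  D: rows 4-6 cols 0-2 -> outside (row miss)
  E: rows 7-10 cols 7-8 -> covers
Count covering = 1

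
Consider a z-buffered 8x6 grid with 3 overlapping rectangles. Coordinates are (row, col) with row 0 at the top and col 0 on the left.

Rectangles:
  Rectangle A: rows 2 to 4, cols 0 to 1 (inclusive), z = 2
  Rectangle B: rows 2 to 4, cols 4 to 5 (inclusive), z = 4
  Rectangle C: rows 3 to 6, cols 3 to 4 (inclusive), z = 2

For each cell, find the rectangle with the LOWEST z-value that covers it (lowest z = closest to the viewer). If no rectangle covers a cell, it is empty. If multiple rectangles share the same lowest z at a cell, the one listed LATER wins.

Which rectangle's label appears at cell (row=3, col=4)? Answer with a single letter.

Answer: C

Derivation:
Check cell (3,4):
  A: rows 2-4 cols 0-1 -> outside (col miss)
  B: rows 2-4 cols 4-5 z=4 -> covers; best now B (z=4)
  C: rows 3-6 cols 3-4 z=2 -> covers; best now C (z=2)
Winner: C at z=2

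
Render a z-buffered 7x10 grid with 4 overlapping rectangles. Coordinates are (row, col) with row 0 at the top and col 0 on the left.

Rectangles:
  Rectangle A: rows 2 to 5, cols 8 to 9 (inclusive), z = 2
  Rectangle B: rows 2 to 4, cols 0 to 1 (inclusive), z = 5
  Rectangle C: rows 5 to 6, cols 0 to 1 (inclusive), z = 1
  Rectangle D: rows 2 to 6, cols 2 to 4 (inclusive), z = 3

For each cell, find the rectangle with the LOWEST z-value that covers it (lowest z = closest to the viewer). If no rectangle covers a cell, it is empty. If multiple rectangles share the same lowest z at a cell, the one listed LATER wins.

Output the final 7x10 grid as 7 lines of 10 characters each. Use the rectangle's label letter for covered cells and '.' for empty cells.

..........
..........
BBDDD...AA
BBDDD...AA
BBDDD...AA
CCDDD...AA
CCDDD.....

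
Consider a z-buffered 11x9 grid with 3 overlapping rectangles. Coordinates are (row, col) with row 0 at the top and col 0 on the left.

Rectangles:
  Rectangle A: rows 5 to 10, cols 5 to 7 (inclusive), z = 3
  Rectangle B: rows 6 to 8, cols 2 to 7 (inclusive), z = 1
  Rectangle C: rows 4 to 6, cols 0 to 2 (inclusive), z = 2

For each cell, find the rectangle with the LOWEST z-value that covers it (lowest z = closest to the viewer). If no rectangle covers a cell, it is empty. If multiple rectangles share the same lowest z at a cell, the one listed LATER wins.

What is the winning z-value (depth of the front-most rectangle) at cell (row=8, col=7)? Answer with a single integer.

Check cell (8,7):
  A: rows 5-10 cols 5-7 z=3 -> covers; best now A (z=3)
  B: rows 6-8 cols 2-7 z=1 -> covers; best now B (z=1)
  C: rows 4-6 cols 0-2 -> outside (row miss)
Winner: B at z=1

Answer: 1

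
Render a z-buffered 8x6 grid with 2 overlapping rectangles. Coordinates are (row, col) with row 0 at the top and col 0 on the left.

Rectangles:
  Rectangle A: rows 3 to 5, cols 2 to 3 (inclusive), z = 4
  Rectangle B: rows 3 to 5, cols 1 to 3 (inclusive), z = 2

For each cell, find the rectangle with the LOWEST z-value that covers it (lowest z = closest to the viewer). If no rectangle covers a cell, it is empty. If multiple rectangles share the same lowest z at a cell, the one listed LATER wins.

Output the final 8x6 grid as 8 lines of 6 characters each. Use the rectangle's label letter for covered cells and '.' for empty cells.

......
......
......
.BBB..
.BBB..
.BBB..
......
......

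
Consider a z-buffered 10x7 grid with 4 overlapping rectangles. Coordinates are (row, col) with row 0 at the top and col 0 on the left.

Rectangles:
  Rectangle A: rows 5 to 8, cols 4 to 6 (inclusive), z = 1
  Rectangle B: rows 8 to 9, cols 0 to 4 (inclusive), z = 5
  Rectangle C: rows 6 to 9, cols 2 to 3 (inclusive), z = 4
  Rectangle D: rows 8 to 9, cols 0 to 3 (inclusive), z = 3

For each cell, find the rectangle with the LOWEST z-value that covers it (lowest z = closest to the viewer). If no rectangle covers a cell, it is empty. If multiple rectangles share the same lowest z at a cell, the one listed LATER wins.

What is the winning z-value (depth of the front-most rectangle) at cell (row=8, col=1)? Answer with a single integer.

Answer: 3

Derivation:
Check cell (8,1):
  A: rows 5-8 cols 4-6 -> outside (col miss)
  B: rows 8-9 cols 0-4 z=5 -> covers; best now B (z=5)
  C: rows 6-9 cols 2-3 -> outside (col miss)
  D: rows 8-9 cols 0-3 z=3 -> covers; best now D (z=3)
Winner: D at z=3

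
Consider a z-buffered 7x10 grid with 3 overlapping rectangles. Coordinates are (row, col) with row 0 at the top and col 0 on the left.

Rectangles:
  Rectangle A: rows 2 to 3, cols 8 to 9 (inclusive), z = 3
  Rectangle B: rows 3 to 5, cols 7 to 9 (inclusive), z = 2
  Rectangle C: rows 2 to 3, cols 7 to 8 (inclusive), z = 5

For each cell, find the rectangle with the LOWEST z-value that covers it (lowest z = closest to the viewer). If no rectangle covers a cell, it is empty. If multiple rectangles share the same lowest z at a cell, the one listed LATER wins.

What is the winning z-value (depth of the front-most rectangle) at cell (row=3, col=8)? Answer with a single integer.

Check cell (3,8):
  A: rows 2-3 cols 8-9 z=3 -> covers; best now A (z=3)
  B: rows 3-5 cols 7-9 z=2 -> covers; best now B (z=2)
  C: rows 2-3 cols 7-8 z=5 -> covers; best now B (z=2)
Winner: B at z=2

Answer: 2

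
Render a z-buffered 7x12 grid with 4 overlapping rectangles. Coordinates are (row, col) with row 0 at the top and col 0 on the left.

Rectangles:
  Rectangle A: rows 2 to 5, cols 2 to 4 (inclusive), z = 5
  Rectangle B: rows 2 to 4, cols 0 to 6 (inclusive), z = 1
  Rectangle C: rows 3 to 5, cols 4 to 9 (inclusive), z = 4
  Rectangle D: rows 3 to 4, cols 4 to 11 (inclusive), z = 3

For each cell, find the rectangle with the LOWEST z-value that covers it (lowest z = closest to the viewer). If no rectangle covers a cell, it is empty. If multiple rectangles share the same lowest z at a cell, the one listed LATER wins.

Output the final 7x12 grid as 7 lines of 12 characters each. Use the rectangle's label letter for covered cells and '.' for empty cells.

............
............
BBBBBBB.....
BBBBBBBDDDDD
BBBBBBBDDDDD
..AACCCCCC..
............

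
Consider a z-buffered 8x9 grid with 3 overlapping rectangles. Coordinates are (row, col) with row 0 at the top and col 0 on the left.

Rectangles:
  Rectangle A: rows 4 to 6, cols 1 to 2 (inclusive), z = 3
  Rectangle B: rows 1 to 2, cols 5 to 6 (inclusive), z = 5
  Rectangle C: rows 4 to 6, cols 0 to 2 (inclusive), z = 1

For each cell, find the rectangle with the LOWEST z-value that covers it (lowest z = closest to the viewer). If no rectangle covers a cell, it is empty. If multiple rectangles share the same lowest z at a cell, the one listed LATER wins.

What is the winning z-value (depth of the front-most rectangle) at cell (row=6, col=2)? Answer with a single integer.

Check cell (6,2):
  A: rows 4-6 cols 1-2 z=3 -> covers; best now A (z=3)
  B: rows 1-2 cols 5-6 -> outside (row miss)
  C: rows 4-6 cols 0-2 z=1 -> covers; best now C (z=1)
Winner: C at z=1

Answer: 1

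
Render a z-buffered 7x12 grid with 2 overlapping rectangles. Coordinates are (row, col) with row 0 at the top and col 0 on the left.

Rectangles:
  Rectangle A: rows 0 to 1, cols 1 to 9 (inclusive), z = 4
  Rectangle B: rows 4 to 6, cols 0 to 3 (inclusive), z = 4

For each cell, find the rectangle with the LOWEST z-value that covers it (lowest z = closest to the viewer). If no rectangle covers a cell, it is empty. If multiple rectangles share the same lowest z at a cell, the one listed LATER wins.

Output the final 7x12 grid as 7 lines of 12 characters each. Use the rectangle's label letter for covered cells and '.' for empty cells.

.AAAAAAAAA..
.AAAAAAAAA..
............
............
BBBB........
BBBB........
BBBB........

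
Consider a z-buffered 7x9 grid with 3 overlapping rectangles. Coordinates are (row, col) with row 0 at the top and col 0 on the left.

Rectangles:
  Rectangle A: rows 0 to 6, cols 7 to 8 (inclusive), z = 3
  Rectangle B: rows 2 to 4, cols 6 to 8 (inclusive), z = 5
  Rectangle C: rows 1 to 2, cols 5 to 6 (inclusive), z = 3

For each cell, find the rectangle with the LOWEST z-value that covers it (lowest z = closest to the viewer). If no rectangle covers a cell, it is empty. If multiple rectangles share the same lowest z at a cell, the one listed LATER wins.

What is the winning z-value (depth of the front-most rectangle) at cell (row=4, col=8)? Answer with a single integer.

Answer: 3

Derivation:
Check cell (4,8):
  A: rows 0-6 cols 7-8 z=3 -> covers; best now A (z=3)
  B: rows 2-4 cols 6-8 z=5 -> covers; best now A (z=3)
  C: rows 1-2 cols 5-6 -> outside (row miss)
Winner: A at z=3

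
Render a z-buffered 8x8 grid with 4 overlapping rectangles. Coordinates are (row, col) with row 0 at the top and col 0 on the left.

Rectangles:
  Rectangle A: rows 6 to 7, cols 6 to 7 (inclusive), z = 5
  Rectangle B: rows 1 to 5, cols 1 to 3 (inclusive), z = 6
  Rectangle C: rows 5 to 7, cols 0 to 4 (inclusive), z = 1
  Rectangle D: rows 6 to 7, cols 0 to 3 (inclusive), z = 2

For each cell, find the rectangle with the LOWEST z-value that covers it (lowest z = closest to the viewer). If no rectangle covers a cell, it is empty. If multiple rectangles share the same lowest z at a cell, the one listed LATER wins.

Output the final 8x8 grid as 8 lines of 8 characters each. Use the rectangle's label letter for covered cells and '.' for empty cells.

........
.BBB....
.BBB....
.BBB....
.BBB....
CCCCC...
CCCCC.AA
CCCCC.AA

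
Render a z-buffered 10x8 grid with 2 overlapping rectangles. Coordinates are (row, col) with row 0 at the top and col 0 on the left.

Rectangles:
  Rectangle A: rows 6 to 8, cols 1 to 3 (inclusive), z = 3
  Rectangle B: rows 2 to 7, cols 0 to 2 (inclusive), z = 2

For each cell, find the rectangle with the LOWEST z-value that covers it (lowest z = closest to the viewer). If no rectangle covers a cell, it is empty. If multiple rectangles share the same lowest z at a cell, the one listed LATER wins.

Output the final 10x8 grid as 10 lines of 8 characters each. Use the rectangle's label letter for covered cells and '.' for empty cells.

........
........
BBB.....
BBB.....
BBB.....
BBB.....
BBBA....
BBBA....
.AAA....
........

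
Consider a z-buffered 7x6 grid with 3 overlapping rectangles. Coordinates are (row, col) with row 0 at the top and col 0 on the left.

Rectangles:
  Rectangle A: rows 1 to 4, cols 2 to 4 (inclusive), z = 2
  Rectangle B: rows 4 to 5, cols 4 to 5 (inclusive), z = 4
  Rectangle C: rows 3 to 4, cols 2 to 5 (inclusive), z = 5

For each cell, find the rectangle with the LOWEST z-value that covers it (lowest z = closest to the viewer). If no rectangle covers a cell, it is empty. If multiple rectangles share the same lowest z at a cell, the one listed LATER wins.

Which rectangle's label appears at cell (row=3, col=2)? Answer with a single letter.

Answer: A

Derivation:
Check cell (3,2):
  A: rows 1-4 cols 2-4 z=2 -> covers; best now A (z=2)
  B: rows 4-5 cols 4-5 -> outside (row miss)
  C: rows 3-4 cols 2-5 z=5 -> covers; best now A (z=2)
Winner: A at z=2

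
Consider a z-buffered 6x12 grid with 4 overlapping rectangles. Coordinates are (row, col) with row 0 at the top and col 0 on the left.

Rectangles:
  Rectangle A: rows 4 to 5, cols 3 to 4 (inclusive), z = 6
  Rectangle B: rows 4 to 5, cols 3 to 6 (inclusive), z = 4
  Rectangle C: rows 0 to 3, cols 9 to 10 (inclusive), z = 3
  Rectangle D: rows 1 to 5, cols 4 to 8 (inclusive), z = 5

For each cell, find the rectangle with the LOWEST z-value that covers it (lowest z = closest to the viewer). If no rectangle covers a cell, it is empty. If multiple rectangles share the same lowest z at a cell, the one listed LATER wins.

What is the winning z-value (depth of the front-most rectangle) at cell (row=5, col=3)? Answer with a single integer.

Answer: 4

Derivation:
Check cell (5,3):
  A: rows 4-5 cols 3-4 z=6 -> covers; best now A (z=6)
  B: rows 4-5 cols 3-6 z=4 -> covers; best now B (z=4)
  C: rows 0-3 cols 9-10 -> outside (row miss)
  D: rows 1-5 cols 4-8 -> outside (col miss)
Winner: B at z=4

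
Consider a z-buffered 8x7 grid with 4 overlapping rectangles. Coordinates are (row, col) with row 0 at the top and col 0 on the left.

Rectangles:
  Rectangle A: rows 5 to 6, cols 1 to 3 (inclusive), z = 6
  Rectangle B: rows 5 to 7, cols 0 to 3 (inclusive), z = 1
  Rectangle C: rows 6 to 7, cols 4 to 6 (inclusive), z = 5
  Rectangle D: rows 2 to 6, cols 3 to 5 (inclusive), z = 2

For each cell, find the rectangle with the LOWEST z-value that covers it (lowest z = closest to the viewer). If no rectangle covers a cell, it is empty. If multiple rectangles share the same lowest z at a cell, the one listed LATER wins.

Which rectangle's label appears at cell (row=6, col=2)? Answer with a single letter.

Check cell (6,2):
  A: rows 5-6 cols 1-3 z=6 -> covers; best now A (z=6)
  B: rows 5-7 cols 0-3 z=1 -> covers; best now B (z=1)
  C: rows 6-7 cols 4-6 -> outside (col miss)
  D: rows 2-6 cols 3-5 -> outside (col miss)
Winner: B at z=1

Answer: B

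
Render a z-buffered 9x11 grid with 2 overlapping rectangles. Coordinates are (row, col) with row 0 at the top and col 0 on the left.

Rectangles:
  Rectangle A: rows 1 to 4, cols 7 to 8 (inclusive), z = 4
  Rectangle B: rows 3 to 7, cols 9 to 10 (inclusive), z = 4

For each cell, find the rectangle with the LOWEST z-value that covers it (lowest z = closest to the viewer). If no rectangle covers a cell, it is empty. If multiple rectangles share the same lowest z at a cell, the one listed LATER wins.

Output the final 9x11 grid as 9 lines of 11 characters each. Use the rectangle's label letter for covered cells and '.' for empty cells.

...........
.......AA..
.......AA..
.......AABB
.......AABB
.........BB
.........BB
.........BB
...........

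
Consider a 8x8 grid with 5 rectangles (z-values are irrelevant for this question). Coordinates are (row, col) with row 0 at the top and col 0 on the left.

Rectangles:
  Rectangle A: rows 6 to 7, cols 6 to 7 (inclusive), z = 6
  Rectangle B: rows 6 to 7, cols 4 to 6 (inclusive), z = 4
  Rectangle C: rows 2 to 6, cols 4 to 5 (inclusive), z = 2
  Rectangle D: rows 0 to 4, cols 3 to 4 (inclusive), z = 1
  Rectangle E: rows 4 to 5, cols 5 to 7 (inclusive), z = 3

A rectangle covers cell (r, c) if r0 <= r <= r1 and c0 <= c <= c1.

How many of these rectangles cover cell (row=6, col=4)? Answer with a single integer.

Answer: 2

Derivation:
Check cell (6,4):
  A: rows 6-7 cols 6-7 -> outside (col miss)
  B: rows 6-7 cols 4-6 -> covers
  C: rows 2-6 cols 4-5 -> covers
  D: rows 0-4 cols 3-4 -> outside (row miss)
  E: rows 4-5 cols 5-7 -> outside (row miss)
Count covering = 2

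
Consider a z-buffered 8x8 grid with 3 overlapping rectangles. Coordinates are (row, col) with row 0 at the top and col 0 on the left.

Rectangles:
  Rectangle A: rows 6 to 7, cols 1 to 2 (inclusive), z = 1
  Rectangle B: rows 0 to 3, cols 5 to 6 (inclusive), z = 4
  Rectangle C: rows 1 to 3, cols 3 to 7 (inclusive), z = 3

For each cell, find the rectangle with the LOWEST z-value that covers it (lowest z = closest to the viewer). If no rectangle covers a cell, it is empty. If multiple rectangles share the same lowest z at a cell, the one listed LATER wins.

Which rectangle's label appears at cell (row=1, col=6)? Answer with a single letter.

Check cell (1,6):
  A: rows 6-7 cols 1-2 -> outside (row miss)
  B: rows 0-3 cols 5-6 z=4 -> covers; best now B (z=4)
  C: rows 1-3 cols 3-7 z=3 -> covers; best now C (z=3)
Winner: C at z=3

Answer: C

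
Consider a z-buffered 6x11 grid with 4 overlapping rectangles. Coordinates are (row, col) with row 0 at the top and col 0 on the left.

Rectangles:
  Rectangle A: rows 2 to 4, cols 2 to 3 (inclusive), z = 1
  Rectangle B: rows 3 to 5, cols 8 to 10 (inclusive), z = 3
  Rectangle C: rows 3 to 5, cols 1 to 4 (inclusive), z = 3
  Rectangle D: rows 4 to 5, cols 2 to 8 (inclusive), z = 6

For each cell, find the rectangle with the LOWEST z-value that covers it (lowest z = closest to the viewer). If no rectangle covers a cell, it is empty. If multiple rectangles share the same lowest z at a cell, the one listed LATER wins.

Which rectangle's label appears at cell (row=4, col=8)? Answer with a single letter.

Answer: B

Derivation:
Check cell (4,8):
  A: rows 2-4 cols 2-3 -> outside (col miss)
  B: rows 3-5 cols 8-10 z=3 -> covers; best now B (z=3)
  C: rows 3-5 cols 1-4 -> outside (col miss)
  D: rows 4-5 cols 2-8 z=6 -> covers; best now B (z=3)
Winner: B at z=3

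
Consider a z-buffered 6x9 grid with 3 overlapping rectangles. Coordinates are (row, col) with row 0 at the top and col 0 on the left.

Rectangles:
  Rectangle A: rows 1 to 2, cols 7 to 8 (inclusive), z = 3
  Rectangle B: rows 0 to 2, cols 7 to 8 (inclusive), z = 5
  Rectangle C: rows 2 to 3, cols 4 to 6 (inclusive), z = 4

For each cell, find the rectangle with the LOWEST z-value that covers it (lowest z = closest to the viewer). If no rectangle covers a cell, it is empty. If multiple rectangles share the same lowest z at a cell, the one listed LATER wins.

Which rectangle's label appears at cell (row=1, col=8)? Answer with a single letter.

Answer: A

Derivation:
Check cell (1,8):
  A: rows 1-2 cols 7-8 z=3 -> covers; best now A (z=3)
  B: rows 0-2 cols 7-8 z=5 -> covers; best now A (z=3)
  C: rows 2-3 cols 4-6 -> outside (row miss)
Winner: A at z=3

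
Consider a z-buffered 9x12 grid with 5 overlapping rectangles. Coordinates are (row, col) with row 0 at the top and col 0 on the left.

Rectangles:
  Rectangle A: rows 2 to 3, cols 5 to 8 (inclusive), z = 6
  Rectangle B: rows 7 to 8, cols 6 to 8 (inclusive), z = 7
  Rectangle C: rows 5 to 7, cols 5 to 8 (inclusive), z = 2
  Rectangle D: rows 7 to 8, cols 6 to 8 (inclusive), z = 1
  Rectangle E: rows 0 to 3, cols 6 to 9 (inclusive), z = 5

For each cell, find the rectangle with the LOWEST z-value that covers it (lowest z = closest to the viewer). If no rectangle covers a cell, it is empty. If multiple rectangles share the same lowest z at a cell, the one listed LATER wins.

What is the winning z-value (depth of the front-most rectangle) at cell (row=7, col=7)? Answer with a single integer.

Check cell (7,7):
  A: rows 2-3 cols 5-8 -> outside (row miss)
  B: rows 7-8 cols 6-8 z=7 -> covers; best now B (z=7)
  C: rows 5-7 cols 5-8 z=2 -> covers; best now C (z=2)
  D: rows 7-8 cols 6-8 z=1 -> covers; best now D (z=1)
  E: rows 0-3 cols 6-9 -> outside (row miss)
Winner: D at z=1

Answer: 1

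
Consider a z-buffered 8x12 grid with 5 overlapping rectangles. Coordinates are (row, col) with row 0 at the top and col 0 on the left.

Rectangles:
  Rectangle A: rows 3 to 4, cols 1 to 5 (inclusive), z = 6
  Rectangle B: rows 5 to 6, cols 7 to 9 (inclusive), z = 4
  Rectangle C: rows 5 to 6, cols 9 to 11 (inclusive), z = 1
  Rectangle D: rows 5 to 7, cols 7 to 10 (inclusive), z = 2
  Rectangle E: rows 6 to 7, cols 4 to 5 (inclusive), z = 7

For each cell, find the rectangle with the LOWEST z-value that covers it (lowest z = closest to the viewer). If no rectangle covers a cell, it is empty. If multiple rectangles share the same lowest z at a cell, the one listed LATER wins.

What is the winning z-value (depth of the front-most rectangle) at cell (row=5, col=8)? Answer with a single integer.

Answer: 2

Derivation:
Check cell (5,8):
  A: rows 3-4 cols 1-5 -> outside (row miss)
  B: rows 5-6 cols 7-9 z=4 -> covers; best now B (z=4)
  C: rows 5-6 cols 9-11 -> outside (col miss)
  D: rows 5-7 cols 7-10 z=2 -> covers; best now D (z=2)
  E: rows 6-7 cols 4-5 -> outside (row miss)
Winner: D at z=2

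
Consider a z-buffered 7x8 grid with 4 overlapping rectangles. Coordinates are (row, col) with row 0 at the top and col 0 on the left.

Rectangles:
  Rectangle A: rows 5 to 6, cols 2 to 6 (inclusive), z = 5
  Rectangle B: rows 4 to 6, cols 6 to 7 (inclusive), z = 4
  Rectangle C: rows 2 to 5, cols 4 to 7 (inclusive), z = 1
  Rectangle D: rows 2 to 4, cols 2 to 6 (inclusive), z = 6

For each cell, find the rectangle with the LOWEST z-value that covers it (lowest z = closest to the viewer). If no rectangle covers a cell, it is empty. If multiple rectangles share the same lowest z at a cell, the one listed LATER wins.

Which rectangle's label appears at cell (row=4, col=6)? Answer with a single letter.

Check cell (4,6):
  A: rows 5-6 cols 2-6 -> outside (row miss)
  B: rows 4-6 cols 6-7 z=4 -> covers; best now B (z=4)
  C: rows 2-5 cols 4-7 z=1 -> covers; best now C (z=1)
  D: rows 2-4 cols 2-6 z=6 -> covers; best now C (z=1)
Winner: C at z=1

Answer: C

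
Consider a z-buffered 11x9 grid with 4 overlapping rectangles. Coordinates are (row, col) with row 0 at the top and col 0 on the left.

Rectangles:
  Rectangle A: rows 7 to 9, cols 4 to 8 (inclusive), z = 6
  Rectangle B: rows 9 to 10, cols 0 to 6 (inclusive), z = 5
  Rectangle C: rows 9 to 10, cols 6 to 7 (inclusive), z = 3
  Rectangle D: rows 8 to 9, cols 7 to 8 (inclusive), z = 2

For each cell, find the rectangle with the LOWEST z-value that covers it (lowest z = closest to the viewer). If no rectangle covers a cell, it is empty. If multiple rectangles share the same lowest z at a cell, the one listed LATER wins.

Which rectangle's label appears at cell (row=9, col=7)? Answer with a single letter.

Check cell (9,7):
  A: rows 7-9 cols 4-8 z=6 -> covers; best now A (z=6)
  B: rows 9-10 cols 0-6 -> outside (col miss)
  C: rows 9-10 cols 6-7 z=3 -> covers; best now C (z=3)
  D: rows 8-9 cols 7-8 z=2 -> covers; best now D (z=2)
Winner: D at z=2

Answer: D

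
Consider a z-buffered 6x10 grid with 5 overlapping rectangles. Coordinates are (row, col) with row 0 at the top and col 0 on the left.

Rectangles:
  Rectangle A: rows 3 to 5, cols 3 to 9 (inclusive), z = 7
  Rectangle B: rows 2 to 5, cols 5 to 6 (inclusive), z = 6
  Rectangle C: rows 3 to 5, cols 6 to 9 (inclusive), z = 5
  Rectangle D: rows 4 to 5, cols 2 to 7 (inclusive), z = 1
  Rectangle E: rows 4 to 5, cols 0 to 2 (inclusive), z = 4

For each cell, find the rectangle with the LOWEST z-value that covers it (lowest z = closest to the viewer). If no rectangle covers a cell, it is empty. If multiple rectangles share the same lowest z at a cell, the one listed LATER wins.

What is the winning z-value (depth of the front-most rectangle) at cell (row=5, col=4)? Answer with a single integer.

Answer: 1

Derivation:
Check cell (5,4):
  A: rows 3-5 cols 3-9 z=7 -> covers; best now A (z=7)
  B: rows 2-5 cols 5-6 -> outside (col miss)
  C: rows 3-5 cols 6-9 -> outside (col miss)
  D: rows 4-5 cols 2-7 z=1 -> covers; best now D (z=1)
  E: rows 4-5 cols 0-2 -> outside (col miss)
Winner: D at z=1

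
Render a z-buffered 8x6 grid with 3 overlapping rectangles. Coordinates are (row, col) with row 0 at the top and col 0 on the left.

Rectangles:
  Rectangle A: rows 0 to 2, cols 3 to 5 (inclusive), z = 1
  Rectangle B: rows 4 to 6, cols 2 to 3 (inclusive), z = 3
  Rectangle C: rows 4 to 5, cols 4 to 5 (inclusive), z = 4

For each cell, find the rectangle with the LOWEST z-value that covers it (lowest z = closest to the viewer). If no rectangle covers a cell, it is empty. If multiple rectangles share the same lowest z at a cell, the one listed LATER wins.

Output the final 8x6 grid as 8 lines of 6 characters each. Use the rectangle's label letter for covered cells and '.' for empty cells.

...AAA
...AAA
...AAA
......
..BBCC
..BBCC
..BB..
......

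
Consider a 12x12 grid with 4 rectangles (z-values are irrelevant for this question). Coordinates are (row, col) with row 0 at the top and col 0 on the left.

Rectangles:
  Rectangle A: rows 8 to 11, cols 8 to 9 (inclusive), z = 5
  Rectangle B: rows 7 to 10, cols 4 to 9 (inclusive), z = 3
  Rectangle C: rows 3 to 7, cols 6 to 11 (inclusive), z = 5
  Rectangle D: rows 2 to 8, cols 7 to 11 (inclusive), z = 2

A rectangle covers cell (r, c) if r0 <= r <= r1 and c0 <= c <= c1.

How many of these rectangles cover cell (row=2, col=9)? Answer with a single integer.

Answer: 1

Derivation:
Check cell (2,9):
  A: rows 8-11 cols 8-9 -> outside (row miss)
  B: rows 7-10 cols 4-9 -> outside (row miss)
  C: rows 3-7 cols 6-11 -> outside (row miss)
  D: rows 2-8 cols 7-11 -> covers
Count covering = 1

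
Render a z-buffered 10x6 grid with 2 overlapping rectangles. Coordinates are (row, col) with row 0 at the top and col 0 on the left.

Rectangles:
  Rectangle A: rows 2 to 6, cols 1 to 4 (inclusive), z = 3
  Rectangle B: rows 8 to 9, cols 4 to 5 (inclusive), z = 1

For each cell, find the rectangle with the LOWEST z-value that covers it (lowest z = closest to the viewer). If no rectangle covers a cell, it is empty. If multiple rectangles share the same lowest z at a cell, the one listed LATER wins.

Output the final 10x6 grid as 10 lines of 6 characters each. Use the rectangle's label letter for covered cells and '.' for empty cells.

......
......
.AAAA.
.AAAA.
.AAAA.
.AAAA.
.AAAA.
......
....BB
....BB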